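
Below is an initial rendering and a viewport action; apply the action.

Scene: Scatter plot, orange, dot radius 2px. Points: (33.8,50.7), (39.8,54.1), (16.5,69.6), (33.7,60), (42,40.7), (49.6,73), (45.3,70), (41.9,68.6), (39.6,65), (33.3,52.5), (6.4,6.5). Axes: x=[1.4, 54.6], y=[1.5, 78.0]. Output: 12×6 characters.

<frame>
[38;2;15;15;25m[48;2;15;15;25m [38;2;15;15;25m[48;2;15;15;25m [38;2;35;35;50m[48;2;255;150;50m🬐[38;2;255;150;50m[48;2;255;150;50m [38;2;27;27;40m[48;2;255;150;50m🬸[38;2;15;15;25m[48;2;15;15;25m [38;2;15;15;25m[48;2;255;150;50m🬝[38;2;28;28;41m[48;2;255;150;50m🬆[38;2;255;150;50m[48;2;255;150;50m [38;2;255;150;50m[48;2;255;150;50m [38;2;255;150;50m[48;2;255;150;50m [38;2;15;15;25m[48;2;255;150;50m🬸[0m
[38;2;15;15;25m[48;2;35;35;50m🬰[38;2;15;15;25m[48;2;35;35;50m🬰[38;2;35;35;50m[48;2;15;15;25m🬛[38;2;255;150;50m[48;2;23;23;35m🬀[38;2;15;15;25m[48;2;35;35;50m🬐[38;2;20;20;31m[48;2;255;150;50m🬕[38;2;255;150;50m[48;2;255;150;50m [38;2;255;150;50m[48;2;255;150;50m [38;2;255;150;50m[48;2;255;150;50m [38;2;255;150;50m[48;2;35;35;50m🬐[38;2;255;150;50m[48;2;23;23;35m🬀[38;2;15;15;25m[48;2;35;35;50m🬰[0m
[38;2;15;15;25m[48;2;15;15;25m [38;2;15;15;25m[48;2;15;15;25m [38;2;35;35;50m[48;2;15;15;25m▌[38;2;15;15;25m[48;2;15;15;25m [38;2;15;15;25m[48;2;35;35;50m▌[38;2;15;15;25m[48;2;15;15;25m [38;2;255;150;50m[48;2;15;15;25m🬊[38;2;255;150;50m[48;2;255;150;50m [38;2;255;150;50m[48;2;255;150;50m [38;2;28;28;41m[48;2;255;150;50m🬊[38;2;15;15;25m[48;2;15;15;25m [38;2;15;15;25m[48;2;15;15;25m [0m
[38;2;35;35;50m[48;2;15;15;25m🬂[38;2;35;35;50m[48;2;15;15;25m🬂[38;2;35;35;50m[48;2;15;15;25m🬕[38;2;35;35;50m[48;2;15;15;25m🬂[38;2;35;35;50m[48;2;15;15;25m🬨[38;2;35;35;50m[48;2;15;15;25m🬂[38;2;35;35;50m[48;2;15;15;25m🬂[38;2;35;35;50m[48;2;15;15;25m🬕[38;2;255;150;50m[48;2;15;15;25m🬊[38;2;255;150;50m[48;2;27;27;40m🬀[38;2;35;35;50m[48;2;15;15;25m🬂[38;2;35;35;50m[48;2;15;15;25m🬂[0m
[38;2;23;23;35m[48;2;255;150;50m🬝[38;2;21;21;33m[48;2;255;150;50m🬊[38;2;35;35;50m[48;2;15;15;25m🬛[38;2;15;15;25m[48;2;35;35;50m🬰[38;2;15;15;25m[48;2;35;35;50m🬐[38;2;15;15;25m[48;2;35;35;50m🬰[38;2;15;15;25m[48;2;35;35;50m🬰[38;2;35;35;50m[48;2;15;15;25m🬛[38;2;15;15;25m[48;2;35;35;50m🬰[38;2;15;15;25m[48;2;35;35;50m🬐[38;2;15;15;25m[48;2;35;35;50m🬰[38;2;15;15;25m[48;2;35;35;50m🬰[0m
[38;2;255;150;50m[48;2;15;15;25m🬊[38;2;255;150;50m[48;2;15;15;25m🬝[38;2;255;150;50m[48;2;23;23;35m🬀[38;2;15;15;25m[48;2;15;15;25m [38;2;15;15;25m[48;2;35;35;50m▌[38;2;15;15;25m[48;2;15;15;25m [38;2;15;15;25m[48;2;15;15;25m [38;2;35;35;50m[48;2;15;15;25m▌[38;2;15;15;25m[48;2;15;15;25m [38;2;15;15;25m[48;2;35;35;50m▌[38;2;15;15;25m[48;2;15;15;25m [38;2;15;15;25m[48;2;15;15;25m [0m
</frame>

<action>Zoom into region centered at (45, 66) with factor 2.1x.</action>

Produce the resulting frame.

<frame>
[38;2;15;15;25m[48;2;15;15;25m [38;2;15;15;25m[48;2;15;15;25m [38;2;35;35;50m[48;2;15;15;25m▌[38;2;15;15;25m[48;2;15;15;25m [38;2;15;15;25m[48;2;35;35;50m▌[38;2;15;15;25m[48;2;15;15;25m [38;2;15;15;25m[48;2;15;15;25m [38;2;35;35;50m[48;2;15;15;25m▌[38;2;15;15;25m[48;2;15;15;25m [38;2;15;15;25m[48;2;35;35;50m▌[38;2;15;15;25m[48;2;15;15;25m [38;2;15;15;25m[48;2;15;15;25m [0m
[38;2;15;15;25m[48;2;35;35;50m🬰[38;2;15;15;25m[48;2;35;35;50m🬰[38;2;35;35;50m[48;2;15;15;25m🬛[38;2;15;15;25m[48;2;35;35;50m🬰[38;2;31;31;45m[48;2;255;150;50m🬬[38;2;21;21;33m[48;2;255;150;50m🬆[38;2;25;25;37m[48;2;255;150;50m🬎[38;2;35;35;50m[48;2;255;150;50m🬀[38;2;21;21;33m[48;2;255;150;50m🬊[38;2;15;15;25m[48;2;35;35;50m🬐[38;2;15;15;25m[48;2;35;35;50m🬰[38;2;15;15;25m[48;2;35;35;50m🬰[0m
[38;2;15;15;25m[48;2;15;15;25m [38;2;15;15;25m[48;2;15;15;25m [38;2;28;28;41m[48;2;255;150;50m🬆[38;2;255;150;50m[48;2;255;150;50m [38;2;255;150;50m[48;2;255;150;50m [38;2;255;150;50m[48;2;15;15;25m🬬[38;2;255;150;50m[48;2;15;15;25m🬆[38;2;255;150;50m[48;2;28;28;41m🬊[38;2;255;150;50m[48;2;15;15;25m🬀[38;2;15;15;25m[48;2;35;35;50m▌[38;2;15;15;25m[48;2;15;15;25m [38;2;15;15;25m[48;2;15;15;25m [0m
[38;2;35;35;50m[48;2;255;150;50m🬀[38;2;255;150;50m[48;2;28;28;41m🬱[38;2;255;150;50m[48;2;27;27;40m🬁[38;2;255;150;50m[48;2;15;15;25m🬆[38;2;255;150;50m[48;2;27;27;40m🬀[38;2;35;35;50m[48;2;15;15;25m🬂[38;2;35;35;50m[48;2;15;15;25m🬂[38;2;35;35;50m[48;2;15;15;25m🬕[38;2;35;35;50m[48;2;15;15;25m🬂[38;2;35;35;50m[48;2;15;15;25m🬨[38;2;35;35;50m[48;2;15;15;25m🬂[38;2;35;35;50m[48;2;15;15;25m🬂[0m
[38;2;255;150;50m[48;2;255;150;50m [38;2;255;150;50m[48;2;25;25;37m🬐[38;2;28;28;41m[48;2;255;150;50m🬆[38;2;255;150;50m[48;2;15;15;25m🬺[38;2;31;31;45m[48;2;255;150;50m🬬[38;2;15;15;25m[48;2;35;35;50m🬰[38;2;15;15;25m[48;2;35;35;50m🬰[38;2;35;35;50m[48;2;15;15;25m🬛[38;2;15;15;25m[48;2;35;35;50m🬰[38;2;15;15;25m[48;2;35;35;50m🬐[38;2;15;15;25m[48;2;35;35;50m🬰[38;2;15;15;25m[48;2;35;35;50m🬰[0m
[38;2;255;150;50m[48;2;15;15;25m🬬[38;2;255;150;50m[48;2;15;15;25m🬆[38;2;255;150;50m[48;2;27;27;40m🬁[38;2;255;150;50m[48;2;15;15;25m🬆[38;2;15;15;25m[48;2;35;35;50m▌[38;2;15;15;25m[48;2;15;15;25m [38;2;15;15;25m[48;2;15;15;25m [38;2;35;35;50m[48;2;15;15;25m▌[38;2;15;15;25m[48;2;15;15;25m [38;2;15;15;25m[48;2;35;35;50m▌[38;2;15;15;25m[48;2;15;15;25m [38;2;15;15;25m[48;2;15;15;25m [0m
</frame>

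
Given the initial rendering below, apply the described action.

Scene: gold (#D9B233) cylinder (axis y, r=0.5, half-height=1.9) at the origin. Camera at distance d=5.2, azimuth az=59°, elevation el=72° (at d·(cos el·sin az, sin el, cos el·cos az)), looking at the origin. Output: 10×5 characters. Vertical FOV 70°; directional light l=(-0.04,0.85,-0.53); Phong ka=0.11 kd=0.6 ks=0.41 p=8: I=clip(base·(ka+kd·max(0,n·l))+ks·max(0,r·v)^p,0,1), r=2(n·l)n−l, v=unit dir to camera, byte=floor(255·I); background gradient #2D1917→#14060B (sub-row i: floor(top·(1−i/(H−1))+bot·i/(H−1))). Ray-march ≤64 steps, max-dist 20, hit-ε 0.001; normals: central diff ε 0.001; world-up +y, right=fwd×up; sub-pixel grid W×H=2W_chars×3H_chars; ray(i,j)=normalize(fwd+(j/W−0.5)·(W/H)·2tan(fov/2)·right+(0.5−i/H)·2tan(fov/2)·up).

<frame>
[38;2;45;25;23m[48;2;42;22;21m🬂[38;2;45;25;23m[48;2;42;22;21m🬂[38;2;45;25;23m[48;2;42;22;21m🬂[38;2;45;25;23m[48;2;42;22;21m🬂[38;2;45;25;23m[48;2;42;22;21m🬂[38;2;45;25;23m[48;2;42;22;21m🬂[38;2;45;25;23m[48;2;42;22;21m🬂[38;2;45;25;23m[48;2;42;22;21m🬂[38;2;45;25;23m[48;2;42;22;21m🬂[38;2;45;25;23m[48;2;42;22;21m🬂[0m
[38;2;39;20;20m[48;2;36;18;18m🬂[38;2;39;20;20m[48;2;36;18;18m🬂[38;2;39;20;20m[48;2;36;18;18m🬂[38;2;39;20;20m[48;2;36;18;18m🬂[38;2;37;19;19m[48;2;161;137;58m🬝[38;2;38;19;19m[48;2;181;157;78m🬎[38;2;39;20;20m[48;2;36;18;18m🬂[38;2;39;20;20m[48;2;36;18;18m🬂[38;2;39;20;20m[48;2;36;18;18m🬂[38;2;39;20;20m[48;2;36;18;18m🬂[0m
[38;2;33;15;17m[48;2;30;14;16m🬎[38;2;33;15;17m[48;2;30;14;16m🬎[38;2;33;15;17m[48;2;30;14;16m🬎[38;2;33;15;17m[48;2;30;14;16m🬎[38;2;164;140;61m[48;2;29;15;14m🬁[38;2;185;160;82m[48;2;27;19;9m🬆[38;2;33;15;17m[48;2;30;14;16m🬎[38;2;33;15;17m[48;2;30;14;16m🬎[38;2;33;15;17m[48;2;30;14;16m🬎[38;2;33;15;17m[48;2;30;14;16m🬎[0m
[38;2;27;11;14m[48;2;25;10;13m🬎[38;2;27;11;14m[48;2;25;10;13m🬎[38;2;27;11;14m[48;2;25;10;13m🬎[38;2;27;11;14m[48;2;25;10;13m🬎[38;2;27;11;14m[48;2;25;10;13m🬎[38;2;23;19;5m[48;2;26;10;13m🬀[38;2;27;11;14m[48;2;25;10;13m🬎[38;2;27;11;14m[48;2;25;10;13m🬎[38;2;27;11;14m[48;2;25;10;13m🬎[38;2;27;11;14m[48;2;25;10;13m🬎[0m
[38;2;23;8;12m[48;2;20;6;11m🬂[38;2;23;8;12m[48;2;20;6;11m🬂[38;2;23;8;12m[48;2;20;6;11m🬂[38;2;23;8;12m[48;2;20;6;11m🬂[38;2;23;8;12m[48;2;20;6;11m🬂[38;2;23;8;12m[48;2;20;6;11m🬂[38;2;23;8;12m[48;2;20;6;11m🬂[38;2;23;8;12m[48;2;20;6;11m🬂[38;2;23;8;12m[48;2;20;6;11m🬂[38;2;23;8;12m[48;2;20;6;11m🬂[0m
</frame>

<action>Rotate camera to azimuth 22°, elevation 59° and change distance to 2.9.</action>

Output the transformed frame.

<frame>
[38;2;45;25;23m[48;2;42;22;21m🬂[38;2;45;25;23m[48;2;42;22;21m🬂[38;2;45;25;23m[48;2;42;22;21m🬂[38;2;145;121;42m[48;2;35;21;16m🬊[38;2;152;127;49m[48;2;23;19;5m🬎[38;2;158;134;55m[48;2;23;19;5m🬎[38;2;160;136;57m[48;2;23;19;5m🬎[38;2;155;131;53m[48;2;42;23;21m🬀[38;2;45;25;23m[48;2;42;22;21m🬂[38;2;45;25;23m[48;2;42;22;21m🬂[0m
[38;2;39;20;20m[48;2;36;18;18m🬂[38;2;39;20;20m[48;2;36;18;18m🬂[38;2;39;20;20m[48;2;36;18;18m🬂[38;2;37;18;18m[48;2;23;19;5m🬲[38;2;23;19;5m[48;2;23;19;5m [38;2;23;19;5m[48;2;23;19;5m [38;2;23;19;5m[48;2;36;18;18m🬝[38;2;39;20;20m[48;2;36;18;18m🬂[38;2;39;20;20m[48;2;36;18;18m🬂[38;2;39;20;20m[48;2;36;18;18m🬂[0m
[38;2;33;15;17m[48;2;30;14;16m🬎[38;2;33;15;17m[48;2;30;14;16m🬎[38;2;33;15;17m[48;2;30;14;16m🬎[38;2;33;15;17m[48;2;30;14;16m🬎[38;2;23;19;5m[48;2;30;14;16m🬬[38;2;23;19;5m[48;2;23;19;5m [38;2;23;19;5m[48;2;31;14;16m🬄[38;2;33;15;17m[48;2;30;14;16m🬎[38;2;33;15;17m[48;2;30;14;16m🬎[38;2;33;15;17m[48;2;30;14;16m🬎[0m
[38;2;27;11;14m[48;2;25;10;13m🬎[38;2;27;11;14m[48;2;25;10;13m🬎[38;2;27;11;14m[48;2;25;10;13m🬎[38;2;27;11;14m[48;2;25;10;13m🬎[38;2;26;10;13m[48;2;23;19;5m🬲[38;2;23;19;5m[48;2;25;10;13m🬝[38;2;27;11;14m[48;2;25;10;13m🬎[38;2;27;11;14m[48;2;25;10;13m🬎[38;2;27;11;14m[48;2;25;10;13m🬎[38;2;27;11;14m[48;2;25;10;13m🬎[0m
[38;2;23;8;12m[48;2;20;6;11m🬂[38;2;23;8;12m[48;2;20;6;11m🬂[38;2;23;8;12m[48;2;20;6;11m🬂[38;2;23;8;12m[48;2;20;6;11m🬂[38;2;23;8;12m[48;2;20;6;11m🬂[38;2;23;8;12m[48;2;20;6;11m🬂[38;2;23;8;12m[48;2;20;6;11m🬂[38;2;23;8;12m[48;2;20;6;11m🬂[38;2;23;8;12m[48;2;20;6;11m🬂[38;2;23;8;12m[48;2;20;6;11m🬂[0m
</frame>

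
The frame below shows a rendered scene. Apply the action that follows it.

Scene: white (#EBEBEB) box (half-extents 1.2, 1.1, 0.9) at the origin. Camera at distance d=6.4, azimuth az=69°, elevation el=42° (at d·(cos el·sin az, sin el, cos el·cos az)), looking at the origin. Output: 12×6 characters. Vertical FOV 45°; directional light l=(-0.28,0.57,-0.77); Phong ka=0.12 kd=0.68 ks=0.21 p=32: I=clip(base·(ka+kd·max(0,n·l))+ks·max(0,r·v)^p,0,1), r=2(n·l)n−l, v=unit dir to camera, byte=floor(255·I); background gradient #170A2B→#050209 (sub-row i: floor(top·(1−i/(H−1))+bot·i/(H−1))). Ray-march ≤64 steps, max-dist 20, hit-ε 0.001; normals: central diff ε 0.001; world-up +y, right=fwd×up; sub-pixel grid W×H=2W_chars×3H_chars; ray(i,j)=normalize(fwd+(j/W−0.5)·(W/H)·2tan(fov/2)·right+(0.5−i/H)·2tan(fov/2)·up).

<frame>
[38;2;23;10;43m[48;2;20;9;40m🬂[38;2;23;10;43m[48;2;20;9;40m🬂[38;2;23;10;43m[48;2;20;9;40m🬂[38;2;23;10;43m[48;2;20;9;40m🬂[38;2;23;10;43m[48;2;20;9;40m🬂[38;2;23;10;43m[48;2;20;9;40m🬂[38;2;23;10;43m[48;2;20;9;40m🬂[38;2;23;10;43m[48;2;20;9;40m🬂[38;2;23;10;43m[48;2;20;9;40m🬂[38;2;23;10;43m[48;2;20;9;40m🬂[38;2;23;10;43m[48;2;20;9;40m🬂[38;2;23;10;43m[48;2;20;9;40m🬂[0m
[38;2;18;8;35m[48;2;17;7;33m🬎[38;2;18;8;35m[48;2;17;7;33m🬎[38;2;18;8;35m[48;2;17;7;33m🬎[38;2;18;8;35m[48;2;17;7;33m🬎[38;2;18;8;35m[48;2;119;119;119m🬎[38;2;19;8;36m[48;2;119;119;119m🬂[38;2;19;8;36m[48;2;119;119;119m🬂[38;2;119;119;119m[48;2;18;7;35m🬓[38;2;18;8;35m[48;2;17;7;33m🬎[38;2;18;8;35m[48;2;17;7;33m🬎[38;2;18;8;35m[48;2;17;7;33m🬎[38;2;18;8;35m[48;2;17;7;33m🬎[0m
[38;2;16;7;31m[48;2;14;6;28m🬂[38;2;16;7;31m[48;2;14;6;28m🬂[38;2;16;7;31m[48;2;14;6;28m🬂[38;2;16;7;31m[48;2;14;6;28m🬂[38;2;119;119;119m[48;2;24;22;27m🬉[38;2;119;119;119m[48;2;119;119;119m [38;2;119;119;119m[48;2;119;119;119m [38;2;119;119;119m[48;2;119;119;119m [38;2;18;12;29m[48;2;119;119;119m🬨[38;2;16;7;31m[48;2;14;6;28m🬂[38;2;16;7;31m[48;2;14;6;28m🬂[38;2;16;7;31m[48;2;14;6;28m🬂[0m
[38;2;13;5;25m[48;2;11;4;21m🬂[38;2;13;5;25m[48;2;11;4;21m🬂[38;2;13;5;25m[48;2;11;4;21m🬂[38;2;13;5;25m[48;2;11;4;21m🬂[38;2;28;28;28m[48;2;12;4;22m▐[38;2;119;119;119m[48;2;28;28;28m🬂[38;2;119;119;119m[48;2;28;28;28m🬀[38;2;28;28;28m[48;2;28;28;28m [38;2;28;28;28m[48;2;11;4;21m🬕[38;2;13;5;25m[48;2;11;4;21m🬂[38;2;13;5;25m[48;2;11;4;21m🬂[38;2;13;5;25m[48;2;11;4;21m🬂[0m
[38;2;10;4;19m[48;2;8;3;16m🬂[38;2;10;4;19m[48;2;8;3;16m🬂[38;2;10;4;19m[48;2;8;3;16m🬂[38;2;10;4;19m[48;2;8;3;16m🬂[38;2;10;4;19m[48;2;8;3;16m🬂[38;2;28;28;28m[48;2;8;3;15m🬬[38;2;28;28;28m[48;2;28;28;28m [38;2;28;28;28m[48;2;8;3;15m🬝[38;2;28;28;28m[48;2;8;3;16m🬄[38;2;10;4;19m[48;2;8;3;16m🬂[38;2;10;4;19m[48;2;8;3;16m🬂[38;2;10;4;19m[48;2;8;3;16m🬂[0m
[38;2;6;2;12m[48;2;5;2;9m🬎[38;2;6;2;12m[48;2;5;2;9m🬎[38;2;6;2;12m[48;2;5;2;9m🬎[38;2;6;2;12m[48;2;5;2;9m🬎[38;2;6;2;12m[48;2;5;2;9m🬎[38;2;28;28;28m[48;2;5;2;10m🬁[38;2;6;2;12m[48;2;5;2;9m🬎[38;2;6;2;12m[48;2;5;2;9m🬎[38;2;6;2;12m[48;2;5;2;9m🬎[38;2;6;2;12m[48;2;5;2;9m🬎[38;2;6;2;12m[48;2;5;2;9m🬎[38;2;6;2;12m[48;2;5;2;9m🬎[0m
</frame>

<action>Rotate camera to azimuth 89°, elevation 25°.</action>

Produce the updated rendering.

<frame>
[38;2;23;10;43m[48;2;20;9;40m🬂[38;2;23;10;43m[48;2;20;9;40m🬂[38;2;23;10;43m[48;2;20;9;40m🬂[38;2;23;10;43m[48;2;20;9;40m🬂[38;2;23;10;43m[48;2;20;9;40m🬂[38;2;23;10;43m[48;2;20;9;40m🬂[38;2;23;10;43m[48;2;20;9;40m🬂[38;2;23;10;43m[48;2;20;9;40m🬂[38;2;23;10;43m[48;2;20;9;40m🬂[38;2;23;10;43m[48;2;20;9;40m🬂[38;2;23;10;43m[48;2;20;9;40m🬂[38;2;23;10;43m[48;2;20;9;40m🬂[0m
[38;2;18;8;35m[48;2;17;7;33m🬎[38;2;18;8;35m[48;2;17;7;33m🬎[38;2;18;8;35m[48;2;17;7;33m🬎[38;2;18;8;35m[48;2;17;7;33m🬎[38;2;18;7;35m[48;2;119;119;119m🬝[38;2;18;8;35m[48;2;119;119;119m🬎[38;2;18;8;35m[48;2;119;119;119m🬎[38;2;18;8;35m[48;2;119;119;119m🬎[38;2;18;8;35m[48;2;17;7;33m🬎[38;2;18;8;35m[48;2;17;7;33m🬎[38;2;18;8;35m[48;2;17;7;33m🬎[38;2;18;8;35m[48;2;17;7;33m🬎[0m
[38;2;16;7;31m[48;2;14;6;28m🬂[38;2;16;7;31m[48;2;14;6;28m🬂[38;2;16;7;31m[48;2;14;6;28m🬂[38;2;16;7;31m[48;2;14;6;28m🬂[38;2;119;119;119m[48;2;20;15;28m🬁[38;2;119;119;119m[48;2;28;28;28m🬂[38;2;119;119;119m[48;2;28;28;28m🬂[38;2;119;119;119m[48;2;28;28;28m🬂[38;2;28;28;28m[48;2;15;6;29m🬓[38;2;16;7;31m[48;2;14;6;28m🬂[38;2;16;7;31m[48;2;14;6;28m🬂[38;2;16;7;31m[48;2;14;6;28m🬂[0m
[38;2;13;5;25m[48;2;11;4;21m🬂[38;2;13;5;25m[48;2;11;4;21m🬂[38;2;13;5;25m[48;2;11;4;21m🬂[38;2;13;5;25m[48;2;11;4;21m🬂[38;2;28;28;28m[48;2;12;4;22m▐[38;2;28;28;28m[48;2;28;28;28m [38;2;28;28;28m[48;2;28;28;28m [38;2;28;28;28m[48;2;28;28;28m [38;2;13;5;25m[48;2;11;4;21m🬂[38;2;13;5;25m[48;2;11;4;21m🬂[38;2;13;5;25m[48;2;11;4;21m🬂[38;2;13;5;25m[48;2;11;4;21m🬂[0m
[38;2;10;4;19m[48;2;8;3;16m🬂[38;2;10;4;19m[48;2;8;3;16m🬂[38;2;10;4;19m[48;2;8;3;16m🬂[38;2;10;4;19m[48;2;8;3;16m🬂[38;2;28;28;28m[48;2;9;3;17m▐[38;2;28;28;28m[48;2;28;28;28m [38;2;28;28;28m[48;2;28;28;28m [38;2;28;28;28m[48;2;28;28;28m [38;2;10;4;19m[48;2;8;3;16m🬂[38;2;10;4;19m[48;2;8;3;16m🬂[38;2;10;4;19m[48;2;8;3;16m🬂[38;2;10;4;19m[48;2;8;3;16m🬂[0m
[38;2;6;2;12m[48;2;5;2;9m🬎[38;2;6;2;12m[48;2;5;2;9m🬎[38;2;6;2;12m[48;2;5;2;9m🬎[38;2;6;2;12m[48;2;5;2;9m🬎[38;2;6;2;12m[48;2;5;2;9m🬎[38;2;6;2;12m[48;2;5;2;9m🬎[38;2;6;2;12m[48;2;5;2;9m🬎[38;2;6;2;12m[48;2;5;2;9m🬎[38;2;6;2;12m[48;2;5;2;9m🬎[38;2;6;2;12m[48;2;5;2;9m🬎[38;2;6;2;12m[48;2;5;2;9m🬎[38;2;6;2;12m[48;2;5;2;9m🬎[0m
</frame>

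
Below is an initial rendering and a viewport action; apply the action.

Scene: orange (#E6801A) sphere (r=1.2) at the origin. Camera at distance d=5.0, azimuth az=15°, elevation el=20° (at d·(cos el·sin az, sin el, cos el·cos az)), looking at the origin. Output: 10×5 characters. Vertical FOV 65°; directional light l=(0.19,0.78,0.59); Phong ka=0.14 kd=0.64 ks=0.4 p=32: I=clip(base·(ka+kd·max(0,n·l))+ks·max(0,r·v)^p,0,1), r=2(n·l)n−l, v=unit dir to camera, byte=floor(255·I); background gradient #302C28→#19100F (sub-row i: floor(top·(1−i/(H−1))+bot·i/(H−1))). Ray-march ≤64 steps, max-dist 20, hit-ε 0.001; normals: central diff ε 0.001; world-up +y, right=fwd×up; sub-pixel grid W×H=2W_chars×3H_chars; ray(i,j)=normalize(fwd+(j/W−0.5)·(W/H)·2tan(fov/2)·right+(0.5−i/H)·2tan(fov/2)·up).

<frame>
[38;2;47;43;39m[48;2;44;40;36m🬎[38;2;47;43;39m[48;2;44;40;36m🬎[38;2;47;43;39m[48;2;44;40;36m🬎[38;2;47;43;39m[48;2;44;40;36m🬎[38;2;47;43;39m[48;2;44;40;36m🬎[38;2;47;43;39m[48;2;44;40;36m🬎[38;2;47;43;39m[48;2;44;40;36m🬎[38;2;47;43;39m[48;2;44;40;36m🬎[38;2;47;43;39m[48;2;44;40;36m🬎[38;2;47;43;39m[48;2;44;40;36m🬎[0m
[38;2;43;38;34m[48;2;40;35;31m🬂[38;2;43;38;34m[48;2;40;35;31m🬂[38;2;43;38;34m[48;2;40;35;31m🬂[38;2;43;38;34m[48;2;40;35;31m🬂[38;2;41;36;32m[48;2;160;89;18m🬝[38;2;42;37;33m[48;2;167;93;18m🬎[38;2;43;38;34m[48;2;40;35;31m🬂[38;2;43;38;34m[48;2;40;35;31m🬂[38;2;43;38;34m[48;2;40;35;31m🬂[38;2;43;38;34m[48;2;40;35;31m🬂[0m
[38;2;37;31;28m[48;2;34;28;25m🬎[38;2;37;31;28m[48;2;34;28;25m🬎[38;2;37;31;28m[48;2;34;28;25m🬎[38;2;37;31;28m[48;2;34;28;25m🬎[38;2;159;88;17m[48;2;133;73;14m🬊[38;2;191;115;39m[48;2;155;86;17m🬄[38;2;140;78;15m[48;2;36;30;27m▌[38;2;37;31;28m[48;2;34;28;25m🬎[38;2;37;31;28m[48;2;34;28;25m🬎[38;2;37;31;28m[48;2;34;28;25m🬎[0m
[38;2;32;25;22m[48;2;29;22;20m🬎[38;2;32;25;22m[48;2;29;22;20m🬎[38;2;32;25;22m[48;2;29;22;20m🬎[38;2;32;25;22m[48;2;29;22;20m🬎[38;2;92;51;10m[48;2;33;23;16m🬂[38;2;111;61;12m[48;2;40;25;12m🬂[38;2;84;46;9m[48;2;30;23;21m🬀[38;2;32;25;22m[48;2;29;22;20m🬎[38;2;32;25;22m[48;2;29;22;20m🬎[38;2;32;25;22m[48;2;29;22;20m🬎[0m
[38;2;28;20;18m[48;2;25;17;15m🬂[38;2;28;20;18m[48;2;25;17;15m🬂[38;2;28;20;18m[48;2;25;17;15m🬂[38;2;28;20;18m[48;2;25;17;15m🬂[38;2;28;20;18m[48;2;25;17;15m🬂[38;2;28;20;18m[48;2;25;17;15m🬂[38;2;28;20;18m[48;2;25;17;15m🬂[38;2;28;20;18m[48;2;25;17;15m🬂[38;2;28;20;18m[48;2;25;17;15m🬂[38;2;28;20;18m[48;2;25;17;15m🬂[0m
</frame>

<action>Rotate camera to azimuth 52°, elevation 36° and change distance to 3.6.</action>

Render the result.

<frame>
[38;2;47;43;39m[48;2;44;40;36m🬎[38;2;47;43;39m[48;2;44;40;36m🬎[38;2;47;43;39m[48;2;44;40;36m🬎[38;2;47;43;39m[48;2;44;40;36m🬎[38;2;47;43;39m[48;2;44;40;36m🬎[38;2;47;43;39m[48;2;44;40;36m🬎[38;2;47;43;39m[48;2;44;40;36m🬎[38;2;47;43;39m[48;2;44;40;36m🬎[38;2;47;43;39m[48;2;44;40;36m🬎[38;2;47;43;39m[48;2;44;40;36m🬎[0m
[38;2;43;38;34m[48;2;40;35;31m🬂[38;2;43;38;34m[48;2;40;35;31m🬂[38;2;43;38;34m[48;2;40;35;31m🬂[38;2;41;36;32m[48;2;166;92;18m🬝[38;2;43;38;34m[48;2;168;93;18m🬂[38;2;43;38;34m[48;2;157;87;17m🬂[38;2;42;37;33m[48;2;119;66;13m🬊[38;2;43;38;34m[48;2;40;35;31m🬂[38;2;43;38;34m[48;2;40;35;31m🬂[38;2;43;38;34m[48;2;40;35;31m🬂[0m
[38;2;37;31;28m[48;2;34;28;25m🬎[38;2;37;31;28m[48;2;34;28;25m🬎[38;2;37;31;28m[48;2;34;28;25m🬎[38;2;38;32;29m[48;2;159;88;17m🬀[38;2;237;161;85m[48;2;174;98;22m🬇[38;2;171;97;23m[48;2;153;84;16m🬄[38;2;136;75;15m[48;2;111;61;12m▌[38;2;58;32;6m[48;2;36;30;27m🬓[38;2;37;31;28m[48;2;34;28;25m🬎[38;2;37;31;28m[48;2;34;28;25m🬎[0m
[38;2;32;25;22m[48;2;29;22;20m🬎[38;2;32;25;22m[48;2;29;22;20m🬎[38;2;32;25;22m[48;2;29;22;20m🬎[38;2;131;73;14m[48;2;30;23;21m🬉[38;2;141;78;15m[48;2;93;51;10m🬎[38;2;128;71;14m[48;2;86;48;9m🬎[38;2;98;55;11m[48;2;42;25;10m🬆[38;2;32;25;22m[48;2;29;22;20m🬎[38;2;32;25;22m[48;2;29;22;20m🬎[38;2;32;25;22m[48;2;29;22;20m🬎[0m
[38;2;28;20;18m[48;2;25;17;15m🬂[38;2;28;20;18m[48;2;25;17;15m🬂[38;2;28;20;18m[48;2;25;17;15m🬂[38;2;28;20;18m[48;2;25;17;15m🬂[38;2;28;20;18m[48;2;25;17;15m🬂[38;2;28;20;18m[48;2;25;17;15m🬂[38;2;28;20;18m[48;2;25;17;15m🬂[38;2;28;20;18m[48;2;25;17;15m🬂[38;2;28;20;18m[48;2;25;17;15m🬂[38;2;28;20;18m[48;2;25;17;15m🬂[0m
</frame>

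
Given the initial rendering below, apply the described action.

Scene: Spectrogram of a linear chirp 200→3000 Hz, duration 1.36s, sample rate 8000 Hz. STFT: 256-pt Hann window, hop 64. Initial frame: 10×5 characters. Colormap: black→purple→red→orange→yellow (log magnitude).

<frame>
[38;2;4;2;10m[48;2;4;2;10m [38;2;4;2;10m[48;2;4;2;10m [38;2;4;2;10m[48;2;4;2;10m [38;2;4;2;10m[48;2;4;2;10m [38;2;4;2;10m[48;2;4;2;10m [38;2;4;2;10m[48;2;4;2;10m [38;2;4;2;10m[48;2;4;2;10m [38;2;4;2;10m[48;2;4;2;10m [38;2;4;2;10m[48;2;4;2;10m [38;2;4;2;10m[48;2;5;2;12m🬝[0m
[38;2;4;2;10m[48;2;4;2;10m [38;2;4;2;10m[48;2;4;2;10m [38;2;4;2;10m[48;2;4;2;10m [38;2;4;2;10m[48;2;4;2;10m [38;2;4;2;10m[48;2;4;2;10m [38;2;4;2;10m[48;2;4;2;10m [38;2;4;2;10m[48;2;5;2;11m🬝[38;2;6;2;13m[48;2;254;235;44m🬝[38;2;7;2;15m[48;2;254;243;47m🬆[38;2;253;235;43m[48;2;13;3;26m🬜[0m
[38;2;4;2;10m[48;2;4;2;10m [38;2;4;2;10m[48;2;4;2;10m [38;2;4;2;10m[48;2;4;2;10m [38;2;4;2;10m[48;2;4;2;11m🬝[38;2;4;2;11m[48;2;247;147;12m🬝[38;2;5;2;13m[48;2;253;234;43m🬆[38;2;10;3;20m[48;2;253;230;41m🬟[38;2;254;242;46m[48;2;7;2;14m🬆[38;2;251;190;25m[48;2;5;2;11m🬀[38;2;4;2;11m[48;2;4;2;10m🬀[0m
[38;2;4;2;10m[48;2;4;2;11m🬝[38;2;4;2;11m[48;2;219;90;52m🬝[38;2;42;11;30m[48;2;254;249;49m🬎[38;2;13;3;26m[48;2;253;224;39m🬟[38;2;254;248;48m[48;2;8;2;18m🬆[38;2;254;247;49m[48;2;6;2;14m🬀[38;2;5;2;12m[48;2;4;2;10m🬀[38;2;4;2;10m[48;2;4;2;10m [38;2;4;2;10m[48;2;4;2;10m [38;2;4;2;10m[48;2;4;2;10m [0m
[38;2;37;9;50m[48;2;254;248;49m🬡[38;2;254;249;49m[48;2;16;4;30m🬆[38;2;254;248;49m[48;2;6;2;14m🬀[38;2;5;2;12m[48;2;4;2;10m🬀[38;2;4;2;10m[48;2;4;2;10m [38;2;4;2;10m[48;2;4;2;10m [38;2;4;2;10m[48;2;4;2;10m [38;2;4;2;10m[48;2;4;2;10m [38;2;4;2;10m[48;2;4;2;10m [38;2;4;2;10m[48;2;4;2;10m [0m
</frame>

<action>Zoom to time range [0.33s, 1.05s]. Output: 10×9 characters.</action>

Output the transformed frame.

<frame>
[38;2;4;2;10m[48;2;4;2;10m [38;2;4;2;10m[48;2;4;2;10m [38;2;4;2;10m[48;2;4;2;10m [38;2;4;2;10m[48;2;4;2;10m [38;2;4;2;10m[48;2;4;2;10m [38;2;4;2;10m[48;2;4;2;10m [38;2;4;2;10m[48;2;4;2;10m [38;2;4;2;10m[48;2;4;2;10m [38;2;4;2;10m[48;2;4;2;10m [38;2;4;2;10m[48;2;4;2;10m [0m
[38;2;4;2;10m[48;2;4;2;10m [38;2;4;2;10m[48;2;4;2;10m [38;2;4;2;10m[48;2;4;2;10m [38;2;4;2;10m[48;2;4;2;10m [38;2;4;2;10m[48;2;4;2;10m [38;2;4;2;10m[48;2;4;2;10m [38;2;4;2;10m[48;2;4;2;10m [38;2;4;2;10m[48;2;4;2;10m [38;2;4;2;10m[48;2;4;2;10m [38;2;4;2;10m[48;2;4;2;10m [0m
[38;2;4;2;10m[48;2;4;2;10m [38;2;4;2;10m[48;2;4;2;10m [38;2;4;2;10m[48;2;4;2;10m [38;2;4;2;10m[48;2;4;2;10m [38;2;4;2;10m[48;2;4;2;10m [38;2;4;2;10m[48;2;4;2;10m [38;2;4;2;10m[48;2;4;2;10m [38;2;4;2;10m[48;2;4;2;10m [38;2;4;2;10m[48;2;4;2;10m [38;2;4;2;10m[48;2;4;2;10m [0m
[38;2;4;2;10m[48;2;4;2;10m [38;2;4;2;10m[48;2;4;2;10m [38;2;4;2;10m[48;2;4;2;10m [38;2;4;2;10m[48;2;4;2;10m [38;2;4;2;10m[48;2;4;2;10m [38;2;4;2;10m[48;2;4;2;10m [38;2;4;2;10m[48;2;4;2;10m [38;2;4;2;10m[48;2;6;2;14m🬝[38;2;6;2;13m[48;2;58;13;89m🬝[38;2;54;14;33m[48;2;253;237;44m🬎[0m
[38;2;4;2;10m[48;2;4;2;10m [38;2;4;2;10m[48;2;4;2;10m [38;2;4;2;10m[48;2;4;2;10m [38;2;4;2;10m[48;2;4;2;11m🬝[38;2;4;2;10m[48;2;9;3;19m🬝[38;2;10;3;20m[48;2;238;128;26m🬝[38;2;9;2;19m[48;2;241;194;51m🬆[38;2;108;29;63m[48;2;254;248;49m🬡[38;2;245;209;49m[48;2;12;3;23m🬎[38;2;253;226;40m[48;2;9;3;20m🬂[0m
[38;2;4;2;10m[48;2;4;2;11m🬝[38;2;4;2;10m[48;2;10;3;21m🬝[38;2;11;3;22m[48;2;251;172;18m🬝[38;2;14;3;28m[48;2;250;211;40m🬆[38;2;87;22;57m[48;2;245;209;49m🬟[38;2;240;199;56m[48;2;8;2;18m🬎[38;2;254;249;49m[48;2;39;10;30m🬀[38;2;12;3;23m[48;2;4;2;11m🬀[38;2;5;2;11m[48;2;4;2;10m🬀[38;2;4;2;10m[48;2;4;2;10m [0m
[38;2;17;4;32m[48;2;253;224;39m🬆[38;2;73;17;79m[48;2;254;245;47m🬟[38;2;253;223;38m[48;2;17;4;32m🬆[38;2;254;242;46m[48;2;13;3;25m🬀[38;2;9;3;19m[48;2;4;2;10m🬀[38;2;4;2;11m[48;2;4;2;10m🬀[38;2;4;2;10m[48;2;4;2;10m [38;2;4;2;10m[48;2;4;2;10m [38;2;4;2;10m[48;2;4;2;10m [38;2;4;2;10m[48;2;4;2;10m [0m
[38;2;250;168;16m[48;2;11;3;22m🬀[38;2;10;3;21m[48;2;4;2;11m🬀[38;2;4;2;11m[48;2;4;2;10m🬀[38;2;4;2;10m[48;2;4;2;10m [38;2;4;2;10m[48;2;4;2;10m [38;2;4;2;10m[48;2;4;2;10m [38;2;4;2;10m[48;2;4;2;10m [38;2;4;2;10m[48;2;4;2;10m [38;2;4;2;10m[48;2;4;2;10m [38;2;4;2;10m[48;2;4;2;10m [0m
[38;2;4;2;10m[48;2;4;2;10m [38;2;4;2;10m[48;2;4;2;10m [38;2;4;2;10m[48;2;4;2;10m [38;2;4;2;10m[48;2;4;2;10m [38;2;4;2;10m[48;2;4;2;10m [38;2;4;2;10m[48;2;4;2;10m [38;2;4;2;10m[48;2;4;2;10m [38;2;4;2;10m[48;2;4;2;10m [38;2;4;2;10m[48;2;4;2;10m [38;2;4;2;10m[48;2;4;2;10m [0m
</frame>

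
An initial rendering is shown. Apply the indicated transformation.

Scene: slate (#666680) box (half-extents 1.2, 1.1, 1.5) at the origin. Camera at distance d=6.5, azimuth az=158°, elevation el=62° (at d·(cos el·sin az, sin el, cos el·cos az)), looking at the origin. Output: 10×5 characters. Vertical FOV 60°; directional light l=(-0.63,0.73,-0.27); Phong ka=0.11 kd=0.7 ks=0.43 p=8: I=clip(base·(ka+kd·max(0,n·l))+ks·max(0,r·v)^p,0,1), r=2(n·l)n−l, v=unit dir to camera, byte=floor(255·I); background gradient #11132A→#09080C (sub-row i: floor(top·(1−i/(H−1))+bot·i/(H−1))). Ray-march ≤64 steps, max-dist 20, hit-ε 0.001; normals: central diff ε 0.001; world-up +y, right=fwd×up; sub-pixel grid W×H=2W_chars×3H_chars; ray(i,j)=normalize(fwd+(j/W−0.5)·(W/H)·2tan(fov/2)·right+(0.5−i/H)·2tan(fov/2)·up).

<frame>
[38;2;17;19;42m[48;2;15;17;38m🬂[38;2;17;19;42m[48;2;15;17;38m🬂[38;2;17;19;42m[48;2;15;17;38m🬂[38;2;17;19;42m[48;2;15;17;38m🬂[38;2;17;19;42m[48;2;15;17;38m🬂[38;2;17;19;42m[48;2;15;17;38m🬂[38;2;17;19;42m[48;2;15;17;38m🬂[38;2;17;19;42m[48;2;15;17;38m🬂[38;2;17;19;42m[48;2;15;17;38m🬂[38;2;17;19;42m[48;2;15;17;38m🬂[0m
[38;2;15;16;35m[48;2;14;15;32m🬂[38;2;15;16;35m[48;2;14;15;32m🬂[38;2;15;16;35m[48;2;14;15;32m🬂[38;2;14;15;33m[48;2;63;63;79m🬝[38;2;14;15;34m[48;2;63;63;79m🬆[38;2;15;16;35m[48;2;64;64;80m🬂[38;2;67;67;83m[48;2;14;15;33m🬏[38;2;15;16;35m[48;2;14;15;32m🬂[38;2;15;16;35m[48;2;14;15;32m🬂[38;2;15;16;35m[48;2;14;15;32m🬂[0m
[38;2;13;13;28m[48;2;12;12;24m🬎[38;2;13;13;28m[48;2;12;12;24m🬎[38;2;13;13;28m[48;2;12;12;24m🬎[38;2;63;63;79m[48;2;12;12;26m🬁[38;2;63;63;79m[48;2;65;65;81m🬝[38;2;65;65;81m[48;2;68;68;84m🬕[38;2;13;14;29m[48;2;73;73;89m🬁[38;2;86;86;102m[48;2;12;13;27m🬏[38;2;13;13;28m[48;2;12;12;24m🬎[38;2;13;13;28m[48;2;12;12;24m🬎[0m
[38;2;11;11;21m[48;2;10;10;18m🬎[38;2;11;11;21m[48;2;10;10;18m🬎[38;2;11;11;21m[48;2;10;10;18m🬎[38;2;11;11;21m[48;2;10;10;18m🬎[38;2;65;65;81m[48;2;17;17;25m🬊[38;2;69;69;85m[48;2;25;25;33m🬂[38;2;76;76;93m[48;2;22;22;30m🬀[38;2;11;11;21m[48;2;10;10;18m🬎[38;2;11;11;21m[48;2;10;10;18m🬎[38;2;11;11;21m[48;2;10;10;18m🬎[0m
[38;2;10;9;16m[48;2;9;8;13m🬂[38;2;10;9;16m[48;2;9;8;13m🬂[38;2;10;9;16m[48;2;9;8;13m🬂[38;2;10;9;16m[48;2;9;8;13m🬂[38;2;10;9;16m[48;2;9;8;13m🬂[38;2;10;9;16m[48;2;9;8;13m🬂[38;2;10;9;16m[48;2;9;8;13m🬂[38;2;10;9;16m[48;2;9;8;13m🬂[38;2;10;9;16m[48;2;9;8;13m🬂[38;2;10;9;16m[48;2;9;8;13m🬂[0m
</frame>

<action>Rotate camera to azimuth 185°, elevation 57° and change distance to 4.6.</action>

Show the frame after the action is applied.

<frame>
[38;2;17;19;42m[48;2;15;17;38m🬂[38;2;17;19;42m[48;2;15;17;38m🬂[38;2;17;19;42m[48;2;15;17;38m🬂[38;2;16;18;39m[48;2;63;63;79m🬝[38;2;17;19;42m[48;2;15;17;38m🬂[38;2;17;19;42m[48;2;15;17;38m🬂[38;2;17;19;42m[48;2;15;17;38m🬂[38;2;17;19;42m[48;2;15;17;38m🬂[38;2;17;19;42m[48;2;15;17;38m🬂[38;2;17;19;42m[48;2;15;17;38m🬂[0m
[38;2;15;16;35m[48;2;14;15;32m🬂[38;2;15;16;35m[48;2;14;15;32m🬂[38;2;15;16;35m[48;2;14;15;32m🬂[38;2;63;63;79m[48;2;14;15;34m🬷[38;2;63;63;79m[48;2;63;63;79m [38;2;63;63;79m[48;2;63;63;79m [38;2;63;63;79m[48;2;63;63;79m [38;2;63;63;79m[48;2;14;15;33m🬓[38;2;15;16;35m[48;2;14;15;32m🬂[38;2;15;16;35m[48;2;14;15;32m🬂[0m
[38;2;13;13;28m[48;2;12;12;24m🬎[38;2;13;13;28m[48;2;12;12;24m🬎[38;2;12;13;27m[48;2;63;63;79m🬝[38;2;63;63;79m[48;2;63;63;79m [38;2;63;63;79m[48;2;63;63;79m [38;2;63;63;79m[48;2;63;63;79m [38;2;63;63;79m[48;2;64;64;80m🬆[38;2;64;64;80m[48;2;12;13;26m▌[38;2;13;13;28m[48;2;12;12;24m🬎[38;2;13;13;28m[48;2;12;12;24m🬎[0m
[38;2;11;11;21m[48;2;10;10;18m🬎[38;2;11;11;21m[48;2;10;10;18m🬎[38;2;63;63;79m[48;2;10;10;19m🬉[38;2;63;63;79m[48;2;30;30;38m🬎[38;2;63;63;79m[48;2;30;30;38m🬎[38;2;64;64;80m[48;2;30;30;38m🬎[38;2;66;66;82m[48;2;30;30;38m🬎[38;2;68;68;84m[48;2;15;15;24m🬄[38;2;11;11;21m[48;2;10;10;18m🬎[38;2;11;11;21m[48;2;10;10;18m🬎[0m
[38;2;10;9;16m[48;2;9;8;13m🬂[38;2;10;9;16m[48;2;9;8;13m🬂[38;2;10;9;16m[48;2;9;8;13m🬂[38;2;30;30;38m[48;2;9;8;13m🬁[38;2;30;30;38m[48;2;9;8;13m🬂[38;2;30;30;38m[48;2;9;8;13m🬂[38;2;30;30;38m[48;2;9;8;13m🬂[38;2;10;9;16m[48;2;9;8;13m🬂[38;2;10;9;16m[48;2;9;8;13m🬂[38;2;10;9;16m[48;2;9;8;13m🬂[0m
</frame>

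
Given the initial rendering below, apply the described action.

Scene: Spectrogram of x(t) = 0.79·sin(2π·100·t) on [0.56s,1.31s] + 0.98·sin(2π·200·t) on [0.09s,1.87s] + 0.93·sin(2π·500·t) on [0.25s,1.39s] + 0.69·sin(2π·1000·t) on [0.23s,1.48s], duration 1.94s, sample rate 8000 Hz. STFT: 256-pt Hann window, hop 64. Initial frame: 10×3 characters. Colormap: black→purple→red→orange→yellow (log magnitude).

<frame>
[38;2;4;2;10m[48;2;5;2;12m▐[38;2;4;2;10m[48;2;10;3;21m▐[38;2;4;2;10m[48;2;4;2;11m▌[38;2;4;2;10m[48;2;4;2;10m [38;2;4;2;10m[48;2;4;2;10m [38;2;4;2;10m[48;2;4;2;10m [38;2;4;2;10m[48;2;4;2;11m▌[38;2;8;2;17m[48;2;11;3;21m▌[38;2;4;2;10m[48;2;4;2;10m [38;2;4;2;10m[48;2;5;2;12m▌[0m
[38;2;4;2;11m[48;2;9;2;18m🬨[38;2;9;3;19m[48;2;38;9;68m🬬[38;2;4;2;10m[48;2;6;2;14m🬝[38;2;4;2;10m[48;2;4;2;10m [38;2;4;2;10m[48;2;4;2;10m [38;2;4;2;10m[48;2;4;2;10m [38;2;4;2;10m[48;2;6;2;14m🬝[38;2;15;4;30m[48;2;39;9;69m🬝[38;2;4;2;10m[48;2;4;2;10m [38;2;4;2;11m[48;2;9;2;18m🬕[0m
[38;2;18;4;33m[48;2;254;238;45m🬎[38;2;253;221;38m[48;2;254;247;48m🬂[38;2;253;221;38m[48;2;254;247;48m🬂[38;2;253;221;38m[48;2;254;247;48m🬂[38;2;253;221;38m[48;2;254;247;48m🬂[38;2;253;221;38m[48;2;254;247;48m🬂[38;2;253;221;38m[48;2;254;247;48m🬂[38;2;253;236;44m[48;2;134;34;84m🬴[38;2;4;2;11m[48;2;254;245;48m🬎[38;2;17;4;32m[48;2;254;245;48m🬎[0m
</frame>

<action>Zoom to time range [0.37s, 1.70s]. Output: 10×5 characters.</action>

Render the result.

<frame>
[38;2;4;2;10m[48;2;4;2;10m [38;2;4;2;11m[48;2;4;2;10m▌[38;2;4;2;10m[48;2;4;2;10m [38;2;4;2;10m[48;2;4;2;10m [38;2;4;2;10m[48;2;4;2;10m [38;2;4;2;10m[48;2;4;2;10m [38;2;4;2;10m[48;2;4;2;10m [38;2;4;2;11m[48;2;7;2;16m▌[38;2;8;2;17m[48;2;10;3;20m▌[38;2;4;2;10m[48;2;4;2;10m [0m
[38;2;4;2;10m[48;2;4;2;10m [38;2;4;2;10m[48;2;5;2;11m🬬[38;2;4;2;10m[48;2;4;2;10m [38;2;4;2;10m[48;2;4;2;10m [38;2;4;2;10m[48;2;4;2;10m [38;2;4;2;10m[48;2;4;2;10m [38;2;4;2;10m[48;2;4;2;10m [38;2;4;2;11m[48;2;8;2;17m▌[38;2;10;3;20m[48;2;12;3;24m🬕[38;2;4;2;10m[48;2;4;2;10m [0m
[38;2;4;2;10m[48;2;4;2;10m [38;2;4;2;10m[48;2;5;2;12m▐[38;2;4;2;10m[48;2;4;2;10m [38;2;4;2;10m[48;2;4;2;10m [38;2;4;2;10m[48;2;4;2;10m [38;2;4;2;10m[48;2;4;2;10m [38;2;4;2;10m[48;2;4;2;10m [38;2;5;2;11m[48;2;11;3;23m▌[38;2;14;3;27m[48;2;20;5;38m🬆[38;2;4;2;10m[48;2;4;2;10m [0m
[38;2;4;2;10m[48;2;253;221;38m🬎[38;2;5;2;12m[48;2;253;221;38m🬎[38;2;4;2;10m[48;2;253;221;38m🬎[38;2;4;2;10m[48;2;253;221;38m🬎[38;2;4;2;10m[48;2;253;221;38m🬎[38;2;4;2;10m[48;2;253;221;38m🬎[38;2;4;2;10m[48;2;253;221;38m🬎[38;2;14;3;27m[48;2;253;221;38m🬎[38;2;85;21;72m[48;2;246;176;30m🬎[38;2;4;2;10m[48;2;4;2;10m [0m
[38;2;8;2;16m[48;2;254;247;48m🬂[38;2;12;3;25m[48;2;254;248;49m🬂[38;2;7;2;16m[48;2;254;247;48m🬂[38;2;7;2;16m[48;2;254;247;48m🬂[38;2;7;2;16m[48;2;254;247;48m🬂[38;2;7;2;16m[48;2;254;247;48m🬂[38;2;7;2;16m[48;2;254;247;48m🬂[38;2;18;5;34m[48;2;246;214;50m🬀[38;2;52;12;83m[48;2;254;245;48m🬎[38;2;23;6;42m[48;2;254;245;48m🬎[0m
</frame>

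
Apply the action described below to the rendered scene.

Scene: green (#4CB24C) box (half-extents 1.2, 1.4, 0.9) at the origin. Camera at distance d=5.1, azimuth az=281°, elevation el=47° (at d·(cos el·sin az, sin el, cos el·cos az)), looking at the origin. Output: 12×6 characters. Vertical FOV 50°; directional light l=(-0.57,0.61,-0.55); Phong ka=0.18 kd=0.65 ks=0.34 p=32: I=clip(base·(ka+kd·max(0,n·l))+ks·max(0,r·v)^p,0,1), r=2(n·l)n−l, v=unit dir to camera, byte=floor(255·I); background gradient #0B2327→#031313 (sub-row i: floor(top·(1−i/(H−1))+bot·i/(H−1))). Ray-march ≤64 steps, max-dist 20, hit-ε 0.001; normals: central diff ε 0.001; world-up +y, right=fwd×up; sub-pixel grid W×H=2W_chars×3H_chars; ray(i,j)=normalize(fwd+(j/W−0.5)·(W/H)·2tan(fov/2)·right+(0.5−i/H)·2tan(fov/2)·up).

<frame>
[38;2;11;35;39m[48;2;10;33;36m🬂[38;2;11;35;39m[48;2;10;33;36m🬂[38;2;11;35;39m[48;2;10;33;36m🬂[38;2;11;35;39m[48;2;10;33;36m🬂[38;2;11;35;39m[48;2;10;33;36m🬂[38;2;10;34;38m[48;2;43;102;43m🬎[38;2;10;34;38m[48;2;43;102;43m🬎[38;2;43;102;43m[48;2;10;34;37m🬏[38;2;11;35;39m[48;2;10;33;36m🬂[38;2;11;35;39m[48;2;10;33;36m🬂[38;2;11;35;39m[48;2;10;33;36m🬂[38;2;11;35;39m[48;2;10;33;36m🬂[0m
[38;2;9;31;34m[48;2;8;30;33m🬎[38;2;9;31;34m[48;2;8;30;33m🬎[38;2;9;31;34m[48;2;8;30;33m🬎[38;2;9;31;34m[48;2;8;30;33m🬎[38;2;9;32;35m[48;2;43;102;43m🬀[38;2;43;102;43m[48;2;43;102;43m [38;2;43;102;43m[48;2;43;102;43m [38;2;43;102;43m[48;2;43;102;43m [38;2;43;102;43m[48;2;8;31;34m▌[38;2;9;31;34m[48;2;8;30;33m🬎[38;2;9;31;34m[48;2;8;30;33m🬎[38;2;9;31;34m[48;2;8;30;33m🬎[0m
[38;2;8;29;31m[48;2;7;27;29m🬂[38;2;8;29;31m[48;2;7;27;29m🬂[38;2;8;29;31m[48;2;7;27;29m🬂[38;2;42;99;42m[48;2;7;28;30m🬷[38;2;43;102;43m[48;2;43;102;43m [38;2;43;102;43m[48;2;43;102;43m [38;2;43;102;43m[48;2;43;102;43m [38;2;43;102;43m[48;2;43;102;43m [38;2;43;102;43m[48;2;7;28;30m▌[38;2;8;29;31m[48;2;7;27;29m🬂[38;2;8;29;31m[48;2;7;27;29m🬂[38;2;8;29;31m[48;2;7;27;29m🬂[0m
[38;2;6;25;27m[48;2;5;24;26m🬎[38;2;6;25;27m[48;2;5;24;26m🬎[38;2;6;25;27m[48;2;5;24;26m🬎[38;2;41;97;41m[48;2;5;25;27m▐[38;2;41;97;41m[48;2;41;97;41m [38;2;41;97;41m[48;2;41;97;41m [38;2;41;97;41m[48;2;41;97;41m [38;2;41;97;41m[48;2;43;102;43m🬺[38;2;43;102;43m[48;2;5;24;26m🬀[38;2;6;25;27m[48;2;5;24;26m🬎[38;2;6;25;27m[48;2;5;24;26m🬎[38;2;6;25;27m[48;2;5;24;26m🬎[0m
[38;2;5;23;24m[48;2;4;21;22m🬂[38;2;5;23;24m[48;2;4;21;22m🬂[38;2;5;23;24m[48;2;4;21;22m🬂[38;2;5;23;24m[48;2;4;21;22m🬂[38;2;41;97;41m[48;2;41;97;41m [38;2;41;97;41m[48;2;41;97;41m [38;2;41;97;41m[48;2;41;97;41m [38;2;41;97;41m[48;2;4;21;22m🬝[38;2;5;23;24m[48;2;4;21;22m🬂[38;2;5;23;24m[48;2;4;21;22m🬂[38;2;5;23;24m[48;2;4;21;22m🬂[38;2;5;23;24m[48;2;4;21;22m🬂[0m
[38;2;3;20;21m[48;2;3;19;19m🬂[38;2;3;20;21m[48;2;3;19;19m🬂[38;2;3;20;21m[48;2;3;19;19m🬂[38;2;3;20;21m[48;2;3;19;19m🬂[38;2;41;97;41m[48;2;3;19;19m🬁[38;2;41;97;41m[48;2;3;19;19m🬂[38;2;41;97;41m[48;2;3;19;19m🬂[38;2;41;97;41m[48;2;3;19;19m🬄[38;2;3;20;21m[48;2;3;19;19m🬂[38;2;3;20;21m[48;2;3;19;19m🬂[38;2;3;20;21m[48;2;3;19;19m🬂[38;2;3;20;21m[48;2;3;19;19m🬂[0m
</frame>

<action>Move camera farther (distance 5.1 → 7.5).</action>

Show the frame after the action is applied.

<frame>
[38;2;11;35;39m[48;2;10;33;36m🬂[38;2;11;35;39m[48;2;10;33;36m🬂[38;2;11;35;39m[48;2;10;33;36m🬂[38;2;11;35;39m[48;2;10;33;36m🬂[38;2;11;35;39m[48;2;10;33;36m🬂[38;2;11;35;39m[48;2;10;33;36m🬂[38;2;11;35;39m[48;2;10;33;36m🬂[38;2;11;35;39m[48;2;10;33;36m🬂[38;2;11;35;39m[48;2;10;33;36m🬂[38;2;11;35;39m[48;2;10;33;36m🬂[38;2;11;35;39m[48;2;10;33;36m🬂[38;2;11;35;39m[48;2;10;33;36m🬂[0m
[38;2;9;31;34m[48;2;8;30;33m🬎[38;2;9;31;34m[48;2;8;30;33m🬎[38;2;9;31;34m[48;2;8;30;33m🬎[38;2;9;31;34m[48;2;8;30;33m🬎[38;2;9;31;34m[48;2;8;30;33m🬎[38;2;9;31;34m[48;2;43;102;43m🬎[38;2;9;31;34m[48;2;43;102;43m🬎[38;2;43;102;43m[48;2;8;31;34m🬏[38;2;9;31;34m[48;2;8;30;33m🬎[38;2;9;31;34m[48;2;8;30;33m🬎[38;2;9;31;34m[48;2;8;30;33m🬎[38;2;9;31;34m[48;2;8;30;33m🬎[0m
[38;2;8;29;31m[48;2;7;27;29m🬂[38;2;8;29;31m[48;2;7;27;29m🬂[38;2;8;29;31m[48;2;7;27;29m🬂[38;2;8;29;31m[48;2;7;27;29m🬂[38;2;43;102;43m[48;2;7;28;30m🬦[38;2;43;102;43m[48;2;43;102;43m [38;2;43;102;43m[48;2;43;102;43m [38;2;43;102;43m[48;2;7;28;30m▌[38;2;8;29;31m[48;2;7;27;29m🬂[38;2;8;29;31m[48;2;7;27;29m🬂[38;2;8;29;31m[48;2;7;27;29m🬂[38;2;8;29;31m[48;2;7;27;29m🬂[0m
[38;2;6;25;27m[48;2;5;24;26m🬎[38;2;6;25;27m[48;2;5;24;26m🬎[38;2;6;25;27m[48;2;5;24;26m🬎[38;2;6;25;27m[48;2;5;24;26m🬎[38;2;41;97;41m[48;2;5;25;27m▐[38;2;41;97;41m[48;2;41;97;41m [38;2;41;97;41m[48;2;41;97;41m [38;2;41;98;41m[48;2;5;25;27m▌[38;2;6;25;27m[48;2;5;24;26m🬎[38;2;6;25;27m[48;2;5;24;26m🬎[38;2;6;25;27m[48;2;5;24;26m🬎[38;2;6;25;27m[48;2;5;24;26m🬎[0m
[38;2;5;23;24m[48;2;4;21;22m🬂[38;2;5;23;24m[48;2;4;21;22m🬂[38;2;5;23;24m[48;2;4;21;22m🬂[38;2;5;23;24m[48;2;4;21;22m🬂[38;2;5;23;24m[48;2;4;21;22m🬂[38;2;41;97;41m[48;2;4;21;22m🬎[38;2;41;97;41m[48;2;4;21;22m🬎[38;2;5;23;24m[48;2;4;21;22m🬂[38;2;5;23;24m[48;2;4;21;22m🬂[38;2;5;23;24m[48;2;4;21;22m🬂[38;2;5;23;24m[48;2;4;21;22m🬂[38;2;5;23;24m[48;2;4;21;22m🬂[0m
[38;2;3;20;21m[48;2;3;19;19m🬂[38;2;3;20;21m[48;2;3;19;19m🬂[38;2;3;20;21m[48;2;3;19;19m🬂[38;2;3;20;21m[48;2;3;19;19m🬂[38;2;3;20;21m[48;2;3;19;19m🬂[38;2;3;20;21m[48;2;3;19;19m🬂[38;2;3;20;21m[48;2;3;19;19m🬂[38;2;3;20;21m[48;2;3;19;19m🬂[38;2;3;20;21m[48;2;3;19;19m🬂[38;2;3;20;21m[48;2;3;19;19m🬂[38;2;3;20;21m[48;2;3;19;19m🬂[38;2;3;20;21m[48;2;3;19;19m🬂[0m
</frame>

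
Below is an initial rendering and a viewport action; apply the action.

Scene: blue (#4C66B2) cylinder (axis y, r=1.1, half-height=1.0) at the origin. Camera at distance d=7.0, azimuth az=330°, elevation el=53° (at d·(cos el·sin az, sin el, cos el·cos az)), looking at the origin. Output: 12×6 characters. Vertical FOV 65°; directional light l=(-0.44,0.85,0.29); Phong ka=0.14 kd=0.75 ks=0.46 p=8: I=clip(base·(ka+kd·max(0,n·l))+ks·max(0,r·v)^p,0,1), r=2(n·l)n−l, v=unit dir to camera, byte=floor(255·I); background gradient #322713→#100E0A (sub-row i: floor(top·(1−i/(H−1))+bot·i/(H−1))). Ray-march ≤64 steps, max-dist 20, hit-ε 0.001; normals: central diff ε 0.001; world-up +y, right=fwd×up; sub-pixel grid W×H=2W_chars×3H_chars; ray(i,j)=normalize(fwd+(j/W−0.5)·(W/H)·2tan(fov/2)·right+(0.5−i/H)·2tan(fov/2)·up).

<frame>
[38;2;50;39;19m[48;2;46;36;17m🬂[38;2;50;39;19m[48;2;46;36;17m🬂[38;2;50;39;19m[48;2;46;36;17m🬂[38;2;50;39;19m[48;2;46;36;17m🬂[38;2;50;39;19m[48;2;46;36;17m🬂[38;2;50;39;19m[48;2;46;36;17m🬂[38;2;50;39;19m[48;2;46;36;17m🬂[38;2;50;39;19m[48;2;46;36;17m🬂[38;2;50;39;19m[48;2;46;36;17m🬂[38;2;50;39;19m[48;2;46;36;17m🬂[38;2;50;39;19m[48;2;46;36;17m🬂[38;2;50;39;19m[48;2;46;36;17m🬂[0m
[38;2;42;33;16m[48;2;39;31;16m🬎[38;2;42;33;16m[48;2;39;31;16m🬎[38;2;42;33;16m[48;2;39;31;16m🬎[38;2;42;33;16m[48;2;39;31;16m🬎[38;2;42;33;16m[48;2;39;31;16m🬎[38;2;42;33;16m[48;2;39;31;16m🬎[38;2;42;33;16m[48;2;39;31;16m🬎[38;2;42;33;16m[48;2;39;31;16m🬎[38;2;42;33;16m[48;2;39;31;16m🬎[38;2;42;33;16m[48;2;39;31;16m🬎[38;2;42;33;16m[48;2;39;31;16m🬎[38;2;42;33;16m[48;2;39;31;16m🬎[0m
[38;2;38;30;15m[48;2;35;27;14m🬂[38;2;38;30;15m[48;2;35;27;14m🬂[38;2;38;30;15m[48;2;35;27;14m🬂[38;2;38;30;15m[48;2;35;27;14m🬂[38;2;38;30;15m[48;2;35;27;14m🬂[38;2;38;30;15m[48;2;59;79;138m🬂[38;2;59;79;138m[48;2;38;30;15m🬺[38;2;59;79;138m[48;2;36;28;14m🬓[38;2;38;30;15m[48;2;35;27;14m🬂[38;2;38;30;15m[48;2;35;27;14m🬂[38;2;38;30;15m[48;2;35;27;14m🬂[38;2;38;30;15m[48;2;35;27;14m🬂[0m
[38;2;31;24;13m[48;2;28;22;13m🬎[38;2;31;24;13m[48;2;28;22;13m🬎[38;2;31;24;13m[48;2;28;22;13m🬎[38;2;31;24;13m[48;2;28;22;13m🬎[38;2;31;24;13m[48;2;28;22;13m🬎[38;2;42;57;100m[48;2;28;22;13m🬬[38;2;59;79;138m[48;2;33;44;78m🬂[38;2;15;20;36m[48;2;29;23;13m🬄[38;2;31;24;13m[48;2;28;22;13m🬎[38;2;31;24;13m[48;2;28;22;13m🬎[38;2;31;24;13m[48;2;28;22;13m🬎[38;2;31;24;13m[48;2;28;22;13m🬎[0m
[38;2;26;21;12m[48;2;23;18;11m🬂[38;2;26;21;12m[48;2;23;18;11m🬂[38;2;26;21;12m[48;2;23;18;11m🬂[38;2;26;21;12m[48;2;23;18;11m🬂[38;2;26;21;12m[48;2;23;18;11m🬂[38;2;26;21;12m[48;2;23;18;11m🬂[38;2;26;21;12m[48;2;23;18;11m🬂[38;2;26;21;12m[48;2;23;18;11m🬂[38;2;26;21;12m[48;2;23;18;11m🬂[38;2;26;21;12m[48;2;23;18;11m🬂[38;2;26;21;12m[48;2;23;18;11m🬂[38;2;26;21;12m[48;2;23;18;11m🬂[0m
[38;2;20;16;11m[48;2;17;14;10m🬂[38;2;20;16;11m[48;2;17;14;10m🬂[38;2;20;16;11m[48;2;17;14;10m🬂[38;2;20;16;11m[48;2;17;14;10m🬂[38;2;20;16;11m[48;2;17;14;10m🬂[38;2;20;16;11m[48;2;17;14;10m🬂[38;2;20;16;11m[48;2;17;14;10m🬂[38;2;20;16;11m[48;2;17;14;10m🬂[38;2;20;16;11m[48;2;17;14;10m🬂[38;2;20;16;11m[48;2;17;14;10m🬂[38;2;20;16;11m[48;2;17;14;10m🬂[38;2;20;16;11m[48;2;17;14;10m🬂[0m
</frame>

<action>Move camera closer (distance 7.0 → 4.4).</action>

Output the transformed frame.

<frame>
[38;2;50;39;19m[48;2;46;36;17m🬂[38;2;50;39;19m[48;2;46;36;17m🬂[38;2;50;39;19m[48;2;46;36;17m🬂[38;2;50;39;19m[48;2;46;36;17m🬂[38;2;50;39;19m[48;2;46;36;17m🬂[38;2;50;39;19m[48;2;46;36;17m🬂[38;2;50;39;19m[48;2;46;36;17m🬂[38;2;50;39;19m[48;2;46;36;17m🬂[38;2;50;39;19m[48;2;46;36;17m🬂[38;2;50;39;19m[48;2;46;36;17m🬂[38;2;50;39;19m[48;2;46;36;17m🬂[38;2;50;39;19m[48;2;46;36;17m🬂[0m
[38;2;42;33;16m[48;2;39;31;16m🬎[38;2;42;33;16m[48;2;39;31;16m🬎[38;2;42;33;16m[48;2;39;31;16m🬎[38;2;42;33;16m[48;2;39;31;16m🬎[38;2;41;33;16m[48;2;59;79;138m🬝[38;2;42;33;16m[48;2;59;79;138m🬎[38;2;42;33;16m[48;2;59;79;138m🬎[38;2;42;33;16m[48;2;59;79;138m🬎[38;2;42;33;16m[48;2;39;31;16m🬎[38;2;42;33;16m[48;2;39;31;16m🬎[38;2;42;33;16m[48;2;39;31;16m🬎[38;2;42;33;16m[48;2;39;31;16m🬎[0m
[38;2;38;30;15m[48;2;35;27;14m🬂[38;2;38;30;15m[48;2;35;27;14m🬂[38;2;38;30;15m[48;2;35;27;14m🬂[38;2;38;30;15m[48;2;35;27;14m🬂[38;2;59;79;138m[48;2;59;79;138m [38;2;59;79;138m[48;2;59;79;138m [38;2;59;79;138m[48;2;59;79;138m [38;2;59;79;138m[48;2;59;79;138m [38;2;59;79;138m[48;2;36;28;14m▌[38;2;38;30;15m[48;2;35;27;14m🬂[38;2;38;30;15m[48;2;35;27;14m🬂[38;2;38;30;15m[48;2;35;27;14m🬂[0m
[38;2;31;24;13m[48;2;28;22;13m🬎[38;2;31;24;13m[48;2;28;22;13m🬎[38;2;31;24;13m[48;2;28;22;13m🬎[38;2;31;24;13m[48;2;28;22;13m🬎[38;2;45;61;106m[48;2;30;23;13m▐[38;2;59;79;138m[48;2;39;53;94m🬊[38;2;59;79;138m[48;2;35;47;83m🬎[38;2;59;79;138m[48;2;24;32;57m🬂[38;2;31;24;13m[48;2;28;22;13m🬎[38;2;31;24;13m[48;2;28;22;13m🬎[38;2;31;24;13m[48;2;28;22;13m🬎[38;2;31;24;13m[48;2;28;22;13m🬎[0m
[38;2;26;21;12m[48;2;23;18;11m🬂[38;2;26;21;12m[48;2;23;18;11m🬂[38;2;26;21;12m[48;2;23;18;11m🬂[38;2;26;21;12m[48;2;23;18;11m🬂[38;2;26;21;12m[48;2;23;18;11m🬂[38;2;39;53;94m[48;2;22;18;11m🬊[38;2;34;47;82m[48;2;22;18;11m🬎[38;2;27;36;63m[48;2;23;19;11m🬀[38;2;26;21;12m[48;2;23;18;11m🬂[38;2;26;21;12m[48;2;23;18;11m🬂[38;2;26;21;12m[48;2;23;18;11m🬂[38;2;26;21;12m[48;2;23;18;11m🬂[0m
[38;2;20;16;11m[48;2;17;14;10m🬂[38;2;20;16;11m[48;2;17;14;10m🬂[38;2;20;16;11m[48;2;17;14;10m🬂[38;2;20;16;11m[48;2;17;14;10m🬂[38;2;20;16;11m[48;2;17;14;10m🬂[38;2;20;16;11m[48;2;17;14;10m🬂[38;2;20;16;11m[48;2;17;14;10m🬂[38;2;20;16;11m[48;2;17;14;10m🬂[38;2;20;16;11m[48;2;17;14;10m🬂[38;2;20;16;11m[48;2;17;14;10m🬂[38;2;20;16;11m[48;2;17;14;10m🬂[38;2;20;16;11m[48;2;17;14;10m🬂[0m
</frame>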